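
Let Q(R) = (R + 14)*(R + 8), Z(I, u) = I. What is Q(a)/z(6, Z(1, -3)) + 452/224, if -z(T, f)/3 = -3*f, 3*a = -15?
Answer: 281/56 ≈ 5.0179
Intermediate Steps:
a = -5 (a = (1/3)*(-15) = -5)
z(T, f) = 9*f (z(T, f) = -(-9)*f = 9*f)
Q(R) = (8 + R)*(14 + R) (Q(R) = (14 + R)*(8 + R) = (8 + R)*(14 + R))
Q(a)/z(6, Z(1, -3)) + 452/224 = (112 + (-5)**2 + 22*(-5))/((9*1)) + 452/224 = (112 + 25 - 110)/9 + 452*(1/224) = 27*(1/9) + 113/56 = 3 + 113/56 = 281/56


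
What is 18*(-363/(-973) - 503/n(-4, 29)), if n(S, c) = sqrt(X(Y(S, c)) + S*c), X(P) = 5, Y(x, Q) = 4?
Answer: 6534/973 + 3018*I*sqrt(111)/37 ≈ 6.7153 + 859.37*I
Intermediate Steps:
n(S, c) = sqrt(5 + S*c)
18*(-363/(-973) - 503/n(-4, 29)) = 18*(-363/(-973) - 503/sqrt(5 - 4*29)) = 18*(-363*(-1/973) - 503/sqrt(5 - 116)) = 18*(363/973 - 503*(-I*sqrt(111)/111)) = 18*(363/973 - (-503)*I*sqrt(111)/111) = 18*(363/973 + 503*I*sqrt(111)/111) = 6534/973 + 3018*I*sqrt(111)/37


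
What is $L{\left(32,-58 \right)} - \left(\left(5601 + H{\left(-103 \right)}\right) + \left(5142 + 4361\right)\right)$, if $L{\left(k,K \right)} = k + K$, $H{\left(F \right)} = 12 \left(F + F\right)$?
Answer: $-12658$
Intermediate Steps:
$H{\left(F \right)} = 24 F$ ($H{\left(F \right)} = 12 \cdot 2 F = 24 F$)
$L{\left(k,K \right)} = K + k$
$L{\left(32,-58 \right)} - \left(\left(5601 + H{\left(-103 \right)}\right) + \left(5142 + 4361\right)\right) = \left(-58 + 32\right) - \left(\left(5601 + 24 \left(-103\right)\right) + \left(5142 + 4361\right)\right) = -26 - \left(\left(5601 - 2472\right) + 9503\right) = -26 - \left(3129 + 9503\right) = -26 - 12632 = -12658$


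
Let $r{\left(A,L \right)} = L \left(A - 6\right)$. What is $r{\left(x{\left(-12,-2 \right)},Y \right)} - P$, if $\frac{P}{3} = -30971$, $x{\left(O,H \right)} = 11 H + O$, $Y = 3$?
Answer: $92793$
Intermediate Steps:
$x{\left(O,H \right)} = O + 11 H$
$P = -92913$ ($P = 3 \left(-30971\right) = -92913$)
$r{\left(A,L \right)} = L \left(-6 + A\right)$
$r{\left(x{\left(-12,-2 \right)},Y \right)} - P = 3 \left(-6 + \left(-12 + 11 \left(-2\right)\right)\right) - -92913 = 3 \left(-6 - 34\right) + 92913 = 3 \left(-40\right) + 92913 = -120 + 92913 = 92793$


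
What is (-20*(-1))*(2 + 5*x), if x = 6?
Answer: 640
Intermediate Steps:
(-20*(-1))*(2 + 5*x) = (-20*(-1))*(2 + 5*6) = 20*(2 + 30) = 20*32 = 640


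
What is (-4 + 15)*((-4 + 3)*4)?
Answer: -44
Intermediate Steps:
(-4 + 15)*((-4 + 3)*4) = 11*(-1*4) = 11*(-4) = -44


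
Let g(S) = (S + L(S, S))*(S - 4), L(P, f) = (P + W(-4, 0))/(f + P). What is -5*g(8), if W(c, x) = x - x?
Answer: -170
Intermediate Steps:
W(c, x) = 0
L(P, f) = P/(P + f) (L(P, f) = (P + 0)/(f + P) = P/(P + f))
g(S) = (1/2 + S)*(-4 + S) (g(S) = (S + S/(S + S))*(S - 4) = (S + S/((2*S)))*(-4 + S) = (S + S*(1/(2*S)))*(-4 + S) = (S + 1/2)*(-4 + S) = (1/2 + S)*(-4 + S))
-5*g(8) = -5*(-2 + 8**2 - 7/2*8) = -5*(-2 + 64 - 28) = -5*34 = -170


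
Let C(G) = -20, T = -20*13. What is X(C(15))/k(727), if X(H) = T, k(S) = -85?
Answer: 52/17 ≈ 3.0588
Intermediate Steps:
T = -260
X(H) = -260
X(C(15))/k(727) = -260/(-85) = -260*(-1/85) = 52/17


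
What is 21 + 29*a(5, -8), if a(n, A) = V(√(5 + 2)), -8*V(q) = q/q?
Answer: 139/8 ≈ 17.375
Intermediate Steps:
V(q) = -⅛ (V(q) = -q/(8*q) = -⅛*1 = -⅛)
a(n, A) = -⅛
21 + 29*a(5, -8) = 21 + 29*(-⅛) = 21 - 29/8 = 139/8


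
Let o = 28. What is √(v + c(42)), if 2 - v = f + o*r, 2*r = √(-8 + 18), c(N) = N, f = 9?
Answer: √(35 - 14*√10) ≈ 3.045*I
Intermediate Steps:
r = √10/2 (r = √(-8 + 18)/2 = √10/2 ≈ 1.5811)
v = -7 - 14*√10 (v = 2 - (9 + 28*(√10/2)) = 2 - (9 + 14*√10) = 2 + (-9 - 14*√10) = -7 - 14*√10 ≈ -51.272)
√(v + c(42)) = √((-7 - 14*√10) + 42) = √(35 - 14*√10)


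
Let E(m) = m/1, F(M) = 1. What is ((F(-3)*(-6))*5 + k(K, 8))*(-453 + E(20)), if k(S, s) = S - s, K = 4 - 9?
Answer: 18619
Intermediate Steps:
K = -5
E(m) = m (E(m) = m*1 = m)
((F(-3)*(-6))*5 + k(K, 8))*(-453 + E(20)) = ((1*(-6))*5 + (-5 - 1*8))*(-453 + 20) = (-6*5 + (-5 - 8))*(-433) = (-30 - 13)*(-433) = -43*(-433) = 18619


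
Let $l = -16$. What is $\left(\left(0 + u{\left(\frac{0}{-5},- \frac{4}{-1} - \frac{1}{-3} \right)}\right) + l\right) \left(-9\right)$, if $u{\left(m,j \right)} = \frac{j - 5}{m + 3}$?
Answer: $146$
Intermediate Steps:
$u{\left(m,j \right)} = \frac{-5 + j}{3 + m}$
$\left(\left(0 + u{\left(\frac{0}{-5},- \frac{4}{-1} - \frac{1}{-3} \right)}\right) + l\right) \left(-9\right) = \left(\left(0 + \frac{-5 - \left(- \frac{1}{3} - 4\right)}{3 + \frac{0}{-5}}\right) - 16\right) \left(-9\right) = \left(\left(0 + \frac{-5 - - \frac{13}{3}}{3 + 0 \left(- \frac{1}{5}\right)}\right) - 16\right) \left(-9\right) = \left(\left(0 + \frac{-5 + \left(4 + \frac{1}{3}\right)}{3 + 0}\right) - 16\right) \left(-9\right) = \left(\left(0 + \frac{-5 + \frac{13}{3}}{3}\right) - 16\right) \left(-9\right) = \left(\left(0 + \frac{1}{3} \left(- \frac{2}{3}\right)\right) - 16\right) \left(-9\right) = \left(\left(0 - \frac{2}{9}\right) - 16\right) \left(-9\right) = \left(- \frac{2}{9} - 16\right) \left(-9\right) = \left(- \frac{146}{9}\right) \left(-9\right) = 146$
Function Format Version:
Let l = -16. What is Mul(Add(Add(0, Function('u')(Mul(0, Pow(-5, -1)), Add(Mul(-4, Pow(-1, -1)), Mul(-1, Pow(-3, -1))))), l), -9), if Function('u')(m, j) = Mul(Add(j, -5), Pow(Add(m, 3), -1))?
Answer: 146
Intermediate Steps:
Function('u')(m, j) = Mul(Pow(Add(3, m), -1), Add(-5, j)) (Function('u')(m, j) = Mul(Add(-5, j), Pow(Add(3, m), -1)) = Mul(Pow(Add(3, m), -1), Add(-5, j)))
Mul(Add(Add(0, Function('u')(Mul(0, Pow(-5, -1)), Add(Mul(-4, Pow(-1, -1)), Mul(-1, Pow(-3, -1))))), l), -9) = Mul(Add(Add(0, Mul(Pow(Add(3, Mul(0, Pow(-5, -1))), -1), Add(-5, Add(Mul(-4, Pow(-1, -1)), Mul(-1, Pow(-3, -1)))))), -16), -9) = Mul(Add(Add(0, Mul(Pow(Add(3, Mul(0, Rational(-1, 5))), -1), Add(-5, Add(Mul(-4, -1), Mul(-1, Rational(-1, 3)))))), -16), -9) = Mul(Add(Add(0, Mul(Pow(Add(3, 0), -1), Add(-5, Add(4, Rational(1, 3))))), -16), -9) = Mul(Add(Add(0, Mul(Pow(3, -1), Add(-5, Rational(13, 3)))), -16), -9) = Mul(Add(Add(0, Mul(Rational(1, 3), Rational(-2, 3))), -16), -9) = Mul(Add(Add(0, Rational(-2, 9)), -16), -9) = Mul(Add(Rational(-2, 9), -16), -9) = Mul(Rational(-146, 9), -9) = 146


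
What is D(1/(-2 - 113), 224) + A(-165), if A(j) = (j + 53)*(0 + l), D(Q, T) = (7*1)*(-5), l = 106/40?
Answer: -1659/5 ≈ -331.80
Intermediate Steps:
l = 53/20 (l = 106*(1/40) = 53/20 ≈ 2.6500)
D(Q, T) = -35 (D(Q, T) = 7*(-5) = -35)
A(j) = 2809/20 + 53*j/20 (A(j) = (j + 53)*(0 + 53/20) = (53 + j)*(53/20) = 2809/20 + 53*j/20)
D(1/(-2 - 113), 224) + A(-165) = -35 + (2809/20 + (53/20)*(-165)) = -35 + (2809/20 - 1749/4) = -35 - 1484/5 = -1659/5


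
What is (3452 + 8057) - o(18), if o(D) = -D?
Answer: 11527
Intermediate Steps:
(3452 + 8057) - o(18) = (3452 + 8057) - (-1)*18 = 11509 - 1*(-18) = 11509 + 18 = 11527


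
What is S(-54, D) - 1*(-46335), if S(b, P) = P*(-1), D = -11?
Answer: 46346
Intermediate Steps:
S(b, P) = -P
S(-54, D) - 1*(-46335) = -1*(-11) - 1*(-46335) = 11 + 46335 = 46346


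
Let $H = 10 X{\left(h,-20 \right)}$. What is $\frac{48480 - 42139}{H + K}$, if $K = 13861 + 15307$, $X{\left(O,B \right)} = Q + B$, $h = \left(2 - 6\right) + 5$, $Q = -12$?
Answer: $\frac{6341}{28848} \approx 0.21981$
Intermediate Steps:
$h = 1$ ($h = -4 + 5 = 1$)
$X{\left(O,B \right)} = -12 + B$
$K = 29168$
$H = -320$ ($H = 10 \left(-12 - 20\right) = 10 \left(-32\right) = -320$)
$\frac{48480 - 42139}{H + K} = \frac{48480 - 42139}{-320 + 29168} = \frac{6341}{28848}$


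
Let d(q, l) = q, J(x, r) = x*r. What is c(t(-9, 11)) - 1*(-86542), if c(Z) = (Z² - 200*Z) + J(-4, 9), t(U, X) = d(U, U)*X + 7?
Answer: 113370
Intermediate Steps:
J(x, r) = r*x
t(U, X) = 7 + U*X (t(U, X) = U*X + 7 = 7 + U*X)
c(Z) = -36 + Z² - 200*Z (c(Z) = (Z² - 200*Z) + 9*(-4) = (Z² - 200*Z) - 36 = -36 + Z² - 200*Z)
c(t(-9, 11)) - 1*(-86542) = (-36 + (7 - 9*11)² - 200*(7 - 9*11)) - 1*(-86542) = (-36 + (7 - 99)² - 200*(7 - 99)) + 86542 = (-36 + (-92)² - 200*(-92)) + 86542 = (-36 + 8464 + 18400) + 86542 = 26828 + 86542 = 113370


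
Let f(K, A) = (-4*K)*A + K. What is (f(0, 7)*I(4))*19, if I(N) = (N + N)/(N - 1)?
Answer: 0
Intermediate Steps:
f(K, A) = K - 4*A*K (f(K, A) = -4*A*K + K = K - 4*A*K)
I(N) = 2*N/(-1 + N) (I(N) = (2*N)/(-1 + N) = 2*N/(-1 + N))
(f(0, 7)*I(4))*19 = ((0*(1 - 4*7))*(2*4/(-1 + 4)))*19 = ((0*(1 - 28))*(2*4/3))*19 = ((0*(-27))*(2*4*(⅓)))*19 = (0*(8/3))*19 = 0*19 = 0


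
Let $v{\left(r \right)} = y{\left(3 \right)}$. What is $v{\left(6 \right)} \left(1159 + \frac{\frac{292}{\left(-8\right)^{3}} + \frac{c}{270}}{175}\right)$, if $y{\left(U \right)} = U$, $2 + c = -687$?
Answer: $\frac{3504762049}{1008000} \approx 3476.9$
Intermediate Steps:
$c = -689$ ($c = -2 - 687 = -689$)
$v{\left(r \right)} = 3$
$v{\left(6 \right)} \left(1159 + \frac{\frac{292}{\left(-8\right)^{3}} + \frac{c}{270}}{175}\right) = 3 \left(1159 + \frac{\frac{292}{\left(-8\right)^{3}} - \frac{689}{270}}{175}\right) = 3 \left(1159 + \left(\frac{292}{-512} - \frac{689}{270}\right) \frac{1}{175}\right) = 3 \left(1159 + \left(292 \left(- \frac{1}{512}\right) - \frac{689}{270}\right) \frac{1}{175}\right) = 3 \left(1159 + \left(- \frac{73}{128} - \frac{689}{270}\right) \frac{1}{175}\right) = 3 \left(1159 - \frac{53951}{3024000}\right) = 3 \cdot \frac{3504762049}{3024000} = \frac{3504762049}{1008000}$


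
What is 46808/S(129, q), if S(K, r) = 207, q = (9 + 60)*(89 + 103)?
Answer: 46808/207 ≈ 226.13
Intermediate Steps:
q = 13248 (q = 69*192 = 13248)
46808/S(129, q) = 46808/207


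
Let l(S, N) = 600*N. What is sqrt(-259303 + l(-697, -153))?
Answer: I*sqrt(351103) ≈ 592.54*I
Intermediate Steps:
sqrt(-259303 + l(-697, -153)) = sqrt(-259303 + 600*(-153)) = sqrt(-259303 - 91800) = sqrt(-351103) = I*sqrt(351103)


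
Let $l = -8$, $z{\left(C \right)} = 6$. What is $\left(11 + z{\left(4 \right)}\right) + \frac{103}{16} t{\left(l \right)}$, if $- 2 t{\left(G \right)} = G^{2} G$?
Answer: $1665$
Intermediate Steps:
$t{\left(G \right)} = - \frac{G^{3}}{2}$ ($t{\left(G \right)} = - \frac{G^{2} G}{2} = - \frac{G^{3}}{2}$)
$\left(11 + z{\left(4 \right)}\right) + \frac{103}{16} t{\left(l \right)} = \left(11 + 6\right) + \frac{103}{16} \left(- \frac{\left(-8\right)^{3}}{2}\right) = 17 + 103 \cdot \frac{1}{16} \left(\left(- \frac{1}{2}\right) \left(-512\right)\right) = 17 + \frac{103}{16} \cdot 256 = 17 + 1648 = 1665$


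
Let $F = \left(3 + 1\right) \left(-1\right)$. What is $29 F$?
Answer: $-116$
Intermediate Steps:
$F = -4$ ($F = 4 \left(-1\right) = -4$)
$29 F = 29 \left(-4\right) = -116$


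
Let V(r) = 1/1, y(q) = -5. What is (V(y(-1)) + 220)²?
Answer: 48841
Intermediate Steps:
V(r) = 1
(V(y(-1)) + 220)² = (1 + 220)² = 221² = 48841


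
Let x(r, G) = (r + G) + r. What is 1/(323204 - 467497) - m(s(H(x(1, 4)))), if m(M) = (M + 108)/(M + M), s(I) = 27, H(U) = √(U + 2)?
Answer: -721467/288586 ≈ -2.5000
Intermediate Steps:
x(r, G) = G + 2*r (x(r, G) = (G + r) + r = G + 2*r)
H(U) = √(2 + U)
m(M) = (108 + M)/(2*M) (m(M) = (108 + M)/((2*M)) = (108 + M)*(1/(2*M)) = (108 + M)/(2*M))
1/(323204 - 467497) - m(s(H(x(1, 4)))) = 1/(323204 - 467497) - (108 + 27)/(2*27) = 1/(-144293) - 135/(2*27) = -1/144293 - 1*5/2 = -1/144293 - 5/2 = -721467/288586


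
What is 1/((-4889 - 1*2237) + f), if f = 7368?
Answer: 1/242 ≈ 0.0041322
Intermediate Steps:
1/((-4889 - 1*2237) + f) = 1/((-4889 - 1*2237) + 7368) = 1/((-4889 - 2237) + 7368) = 1/(-7126 + 7368) = 1/242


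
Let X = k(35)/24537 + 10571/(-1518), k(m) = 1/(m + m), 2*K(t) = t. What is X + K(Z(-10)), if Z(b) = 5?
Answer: -58779739/13168190 ≈ -4.4638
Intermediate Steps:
K(t) = t/2
k(m) = 1/(2*m)
X = -45850107/6584095 (X = ((½)/35)/24537 + 10571/(-1518) = ((½)*(1/35))*(1/24537) + 10571*(-1/1518) = (1/70)*(1/24537) - 961/138 = 1/1717590 - 961/138 = -45850107/6584095 ≈ -6.9638)
X + K(Z(-10)) = -45850107/6584095 + (½)*5 = -45850107/6584095 + 5/2 = -58779739/13168190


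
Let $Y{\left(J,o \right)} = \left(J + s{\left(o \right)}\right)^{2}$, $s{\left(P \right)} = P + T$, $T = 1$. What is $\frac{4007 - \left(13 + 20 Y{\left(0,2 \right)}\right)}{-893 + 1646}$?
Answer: $\frac{3814}{753} \approx 5.0651$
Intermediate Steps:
$s{\left(P \right)} = 1 + P$ ($s{\left(P \right)} = P + 1 = 1 + P$)
$Y{\left(J,o \right)} = \left(1 + J + o\right)^{2}$ ($Y{\left(J,o \right)} = \left(J + \left(1 + o\right)\right)^{2} = \left(1 + J + o\right)^{2}$)
$\frac{4007 - \left(13 + 20 Y{\left(0,2 \right)}\right)}{-893 + 1646} = \frac{4007 - \left(13 + 20 \left(1 + 0 + 2\right)^{2}\right)}{-893 + 1646} = \frac{4007 - \left(13 + 20 \cdot 3^{2}\right)}{753} = \left(4007 - 193\right) \frac{1}{753} = 3814 \cdot \frac{1}{753} = \frac{3814}{753}$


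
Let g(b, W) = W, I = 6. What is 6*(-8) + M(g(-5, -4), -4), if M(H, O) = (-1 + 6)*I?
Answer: -18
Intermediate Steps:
M(H, O) = 30 (M(H, O) = (-1 + 6)*6 = 5*6 = 30)
6*(-8) + M(g(-5, -4), -4) = 6*(-8) + 30 = -48 + 30 = -18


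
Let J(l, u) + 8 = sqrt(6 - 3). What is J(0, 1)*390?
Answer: -3120 + 390*sqrt(3) ≈ -2444.5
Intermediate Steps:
J(l, u) = -8 + sqrt(3) (J(l, u) = -8 + sqrt(6 - 3) = -8 + sqrt(3))
J(0, 1)*390 = (-8 + sqrt(3))*390 = -3120 + 390*sqrt(3)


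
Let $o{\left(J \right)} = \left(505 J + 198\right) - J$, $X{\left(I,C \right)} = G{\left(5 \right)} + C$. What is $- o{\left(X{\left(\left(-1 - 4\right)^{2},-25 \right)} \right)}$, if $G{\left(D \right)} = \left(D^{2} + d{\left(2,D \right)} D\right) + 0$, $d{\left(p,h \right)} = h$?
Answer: $-12798$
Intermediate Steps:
$G{\left(D \right)} = 2 D^{2}$ ($G{\left(D \right)} = \left(D^{2} + D D\right) + 0 = \left(D^{2} + D^{2}\right) + 0 = 2 D^{2} + 0 = 2 D^{2}$)
$X{\left(I,C \right)} = 50 + C$ ($X{\left(I,C \right)} = 2 \cdot 5^{2} + C = 2 \cdot 25 + C = 50 + C$)
$o{\left(J \right)} = 198 + 504 J$ ($o{\left(J \right)} = \left(198 + 505 J\right) - J = 198 + 504 J$)
$- o{\left(X{\left(\left(-1 - 4\right)^{2},-25 \right)} \right)} = - (198 + 504 \left(50 - 25\right)) = - (198 + 504 \cdot 25) = - (198 + 12600) = \left(-1\right) 12798 = -12798$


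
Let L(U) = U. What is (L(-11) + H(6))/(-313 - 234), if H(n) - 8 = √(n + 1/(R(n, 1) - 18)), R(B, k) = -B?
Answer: 3/547 - √858/6564 ≈ 0.0010220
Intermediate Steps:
H(n) = 8 + √(n + 1/(-18 - n)) (H(n) = 8 + √(n + 1/(-n - 18)) = 8 + √(n + 1/(-18 - n)))
(L(-11) + H(6))/(-313 - 234) = (-11 + (8 + √((-1 + 6*(18 + 6))/(18 + 6))))/(-313 - 234) = (-11 + (8 + √((-1 + 6*24)/24)))/(-547) = (-11 + (8 + √((-1 + 144)/24)))*(-1/547) = (-11 + (8 + √((1/24)*143)))*(-1/547) = (-11 + (8 + √(143/24)))*(-1/547) = (-11 + (8 + √858/12))*(-1/547) = (-3 + √858/12)*(-1/547) = 3/547 - √858/6564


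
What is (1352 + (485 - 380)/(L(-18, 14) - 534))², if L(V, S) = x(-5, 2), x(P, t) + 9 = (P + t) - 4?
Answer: 22111392601/12100 ≈ 1.8274e+6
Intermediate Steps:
x(P, t) = -13 + P + t (x(P, t) = -9 + ((P + t) - 4) = -9 + (-4 + P + t) = -13 + P + t)
L(V, S) = -16 (L(V, S) = -13 - 5 + 2 = -16)
(1352 + (485 - 380)/(L(-18, 14) - 534))² = (1352 + (485 - 380)/(-16 - 534))² = (1352 + 105/(-550))² = (1352 + 105*(-1/550))² = (1352 - 21/110)² = (148699/110)² = 22111392601/12100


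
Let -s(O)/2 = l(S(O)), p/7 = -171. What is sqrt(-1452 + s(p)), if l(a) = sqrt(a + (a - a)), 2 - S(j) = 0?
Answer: sqrt(-1452 - 2*sqrt(2)) ≈ 38.142*I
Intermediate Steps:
S(j) = 2 (S(j) = 2 - 1*0 = 2 + 0 = 2)
p = -1197 (p = 7*(-171) = -1197)
l(a) = sqrt(a) (l(a) = sqrt(a + 0) = sqrt(a))
s(O) = -2*sqrt(2)
sqrt(-1452 + s(p)) = sqrt(-1452 - 2*sqrt(2))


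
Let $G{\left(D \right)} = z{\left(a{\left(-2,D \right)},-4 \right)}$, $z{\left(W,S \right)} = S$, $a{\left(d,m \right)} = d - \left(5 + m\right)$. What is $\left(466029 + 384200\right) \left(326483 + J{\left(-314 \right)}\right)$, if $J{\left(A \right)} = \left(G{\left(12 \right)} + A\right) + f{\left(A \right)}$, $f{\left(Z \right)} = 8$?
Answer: $277321743617$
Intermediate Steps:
$a{\left(d,m \right)} = -5 + d - m$
$G{\left(D \right)} = -4$
$J{\left(A \right)} = 4 + A$ ($J{\left(A \right)} = \left(-4 + A\right) + 8 = 4 + A$)
$\left(466029 + 384200\right) \left(326483 + J{\left(-314 \right)}\right) = \left(466029 + 384200\right) \left(326483 + \left(4 - 314\right)\right) = 850229 \left(326483 - 310\right) = 850229 \cdot 326173 = 277321743617$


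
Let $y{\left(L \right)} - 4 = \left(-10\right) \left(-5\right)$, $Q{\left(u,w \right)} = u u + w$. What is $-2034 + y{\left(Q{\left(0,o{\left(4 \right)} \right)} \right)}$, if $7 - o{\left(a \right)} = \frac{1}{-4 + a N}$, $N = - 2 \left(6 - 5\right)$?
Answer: $-1980$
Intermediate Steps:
$N = -2$ ($N = \left(-2\right) 1 = -2$)
$o{\left(a \right)} = 7 - \frac{1}{-4 - 2 a}$ ($o{\left(a \right)} = 7 - \frac{1}{-4 + a \left(-2\right)} = 7 - \frac{1}{-4 - 2 a}$)
$Q{\left(u,w \right)} = w + u^{2}$ ($Q{\left(u,w \right)} = u^{2} + w = w + u^{2}$)
$y{\left(L \right)} = 54$ ($y{\left(L \right)} = 4 - -50 = 4 + 50 = 54$)
$-2034 + y{\left(Q{\left(0,o{\left(4 \right)} \right)} \right)} = -2034 + 54 = -1980$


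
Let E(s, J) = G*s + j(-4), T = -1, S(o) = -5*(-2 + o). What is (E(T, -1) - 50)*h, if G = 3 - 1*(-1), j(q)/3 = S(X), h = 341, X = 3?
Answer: -23529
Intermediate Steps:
S(o) = 10 - 5*o
j(q) = -15 (j(q) = 3*(10 - 5*3) = 3*(10 - 15) = 3*(-5) = -15)
G = 4 (G = 3 + 1 = 4)
E(s, J) = -15 + 4*s (E(s, J) = 4*s - 15 = -15 + 4*s)
(E(T, -1) - 50)*h = ((-15 + 4*(-1)) - 50)*341 = ((-15 - 4) - 50)*341 = (-19 - 50)*341 = -69*341 = -23529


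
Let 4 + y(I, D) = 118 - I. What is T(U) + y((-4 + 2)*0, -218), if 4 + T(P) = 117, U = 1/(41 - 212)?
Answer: 227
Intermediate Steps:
y(I, D) = 114 - I (y(I, D) = -4 + (118 - I) = 114 - I)
U = -1/171 (U = 1/(-171) = -1/171 ≈ -0.0058480)
T(P) = 113 (T(P) = -4 + 117 = 113)
T(U) + y((-4 + 2)*0, -218) = 113 + (114 - (-4 + 2)*0) = 113 + (114 - (-2)*0) = 113 + (114 - 1*0) = 113 + (114 + 0) = 113 + 114 = 227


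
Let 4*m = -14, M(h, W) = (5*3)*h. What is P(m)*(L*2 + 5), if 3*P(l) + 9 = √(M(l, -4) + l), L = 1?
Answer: -21 + 14*I*√14/3 ≈ -21.0 + 17.461*I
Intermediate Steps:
M(h, W) = 15*h
m = -7/2 (m = (¼)*(-14) = -7/2 ≈ -3.5000)
P(l) = -3 + 4*√l/3 (P(l) = -3 + √(15*l + l)/3 = -3 + √(16*l)/3 = -3 + (4*√l)/3 = -3 + 4*√l/3)
P(m)*(L*2 + 5) = (-3 + 4*√(-7/2)/3)*(1*2 + 5) = (-3 + 4*(I*√14/2)/3)*(2 + 5) = (-3 + 2*I*√14/3)*7 = -21 + 14*I*√14/3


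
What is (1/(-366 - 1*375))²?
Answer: 1/549081 ≈ 1.8212e-6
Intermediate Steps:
(1/(-366 - 1*375))² = (1/(-366 - 375))² = (1/(-741))² = (-1/741)² = 1/549081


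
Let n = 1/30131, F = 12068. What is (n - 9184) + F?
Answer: 86897805/30131 ≈ 2884.0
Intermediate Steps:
n = 1/30131 ≈ 3.3188e-5
(n - 9184) + F = (1/30131 - 9184) + 12068 = -276723103/30131 + 12068 = 86897805/30131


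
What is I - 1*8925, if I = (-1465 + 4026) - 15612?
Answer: -21976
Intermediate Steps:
I = -13051 (I = 2561 - 15612 = -13051)
I - 1*8925 = -13051 - 1*8925 = -13051 - 8925 = -21976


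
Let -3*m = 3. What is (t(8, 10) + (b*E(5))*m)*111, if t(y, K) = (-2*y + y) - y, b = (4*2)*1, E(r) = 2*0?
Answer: -1776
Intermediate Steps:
m = -1 (m = -1/3*3 = -1)
E(r) = 0
b = 8 (b = 8*1 = 8)
t(y, K) = -2*y (t(y, K) = -y - y = -2*y)
(t(8, 10) + (b*E(5))*m)*111 = (-2*8 + (8*0)*(-1))*111 = (-16 + 0*(-1))*111 = (-16 + 0)*111 = -16*111 = -1776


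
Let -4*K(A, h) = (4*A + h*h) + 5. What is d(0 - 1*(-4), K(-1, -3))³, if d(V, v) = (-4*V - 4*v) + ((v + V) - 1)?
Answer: -1331/8 ≈ -166.38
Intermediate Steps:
K(A, h) = -5/4 - A - h²/4 (K(A, h) = -((4*A + h*h) + 5)/4 = -((4*A + h²) + 5)/4 = -((h² + 4*A) + 5)/4 = -(5 + h² + 4*A)/4 = -5/4 - A - h²/4)
d(V, v) = -1 - 3*V - 3*v (d(V, v) = (-4*V - 4*v) + ((V + v) - 1) = (-4*V - 4*v) + (-1 + V + v) = -1 - 3*V - 3*v)
d(0 - 1*(-4), K(-1, -3))³ = (-1 - 3*(0 - 1*(-4)) - 3*(-5/4 - 1*(-1) - ¼*(-3)²))³ = (-1 - 3*(0 + 4) - 3*(-5/4 + 1 - ¼*9))³ = (-1 - 3*4 - 3*(-5/4 + 1 - 9/4))³ = (-1 - 12 - 3*(-5/2))³ = (-1 - 12 + 15/2)³ = (-11/2)³ = -1331/8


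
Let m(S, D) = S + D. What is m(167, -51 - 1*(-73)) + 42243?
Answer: 42432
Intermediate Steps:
m(S, D) = D + S
m(167, -51 - 1*(-73)) + 42243 = ((-51 - 1*(-73)) + 167) + 42243 = ((-51 + 73) + 167) + 42243 = (22 + 167) + 42243 = 189 + 42243 = 42432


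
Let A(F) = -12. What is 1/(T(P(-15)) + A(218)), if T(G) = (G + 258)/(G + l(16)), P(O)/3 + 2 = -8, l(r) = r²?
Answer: -113/1242 ≈ -0.090982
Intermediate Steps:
P(O) = -30 (P(O) = -6 + 3*(-8) = -6 - 24 = -30)
T(G) = (258 + G)/(256 + G) (T(G) = (G + 258)/(G + 16²) = (258 + G)/(G + 256) = (258 + G)/(256 + G))
1/(T(P(-15)) + A(218)) = 1/((258 - 30)/(256 - 30) - 12) = 1/(228/226 - 12) = 1/((1/226)*228 - 12) = 1/(114/113 - 12) = 1/(-1242/113) = -113/1242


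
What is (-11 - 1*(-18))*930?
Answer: 6510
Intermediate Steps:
(-11 - 1*(-18))*930 = (-11 + 18)*930 = 7*930 = 6510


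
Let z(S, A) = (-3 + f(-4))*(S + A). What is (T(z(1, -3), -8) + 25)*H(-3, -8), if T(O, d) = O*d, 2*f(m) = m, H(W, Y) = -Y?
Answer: -440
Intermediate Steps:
f(m) = m/2
z(S, A) = -5*A - 5*S (z(S, A) = (-3 + (1/2)*(-4))*(S + A) = (-3 - 2)*(A + S) = -5*(A + S) = -5*A - 5*S)
(T(z(1, -3), -8) + 25)*H(-3, -8) = ((-5*(-3) - 5*1)*(-8) + 25)*(-1*(-8)) = ((15 - 5)*(-8) + 25)*8 = (10*(-8) + 25)*8 = (-80 + 25)*8 = -55*8 = -440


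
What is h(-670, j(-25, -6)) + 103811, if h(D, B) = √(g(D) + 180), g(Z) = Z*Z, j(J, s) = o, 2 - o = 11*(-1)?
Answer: 103811 + 2*√112270 ≈ 1.0448e+5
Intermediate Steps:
o = 13 (o = 2 - 11*(-1) = 2 - 1*(-11) = 2 + 11 = 13)
j(J, s) = 13
g(Z) = Z²
h(D, B) = √(180 + D²) (h(D, B) = √(D² + 180) = √(180 + D²))
h(-670, j(-25, -6)) + 103811 = √(180 + (-670)²) + 103811 = √(180 + 448900) + 103811 = √449080 + 103811 = 2*√112270 + 103811 = 103811 + 2*√112270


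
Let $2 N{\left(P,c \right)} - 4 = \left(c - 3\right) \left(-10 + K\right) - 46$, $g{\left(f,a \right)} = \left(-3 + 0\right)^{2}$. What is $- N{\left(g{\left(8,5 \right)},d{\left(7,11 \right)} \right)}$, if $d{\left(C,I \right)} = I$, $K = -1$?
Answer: $65$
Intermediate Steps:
$g{\left(f,a \right)} = 9$ ($g{\left(f,a \right)} = \left(-3\right)^{2} = 9$)
$N{\left(P,c \right)} = - \frac{9}{2} - \frac{11 c}{2}$ ($N{\left(P,c \right)} = 2 + \frac{\left(c - 3\right) \left(-10 - 1\right) - 46}{2} = 2 + \frac{\left(-3 + c\right) \left(-11\right) - 46}{2} = 2 + \frac{\left(33 - 11 c\right) - 46}{2} = 2 + \frac{-13 - 11 c}{2} = 2 - \left(\frac{13}{2} + \frac{11 c}{2}\right) = - \frac{9}{2} - \frac{11 c}{2}$)
$- N{\left(g{\left(8,5 \right)},d{\left(7,11 \right)} \right)} = - (- \frac{9}{2} - \frac{121}{2}) = \left(-1\right) \left(-65\right) = 65$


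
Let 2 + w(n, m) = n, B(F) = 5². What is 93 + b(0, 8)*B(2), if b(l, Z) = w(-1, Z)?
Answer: 18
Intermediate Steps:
B(F) = 25
w(n, m) = -2 + n
b(l, Z) = -3 (b(l, Z) = -2 - 1 = -3)
93 + b(0, 8)*B(2) = 93 - 3*25 = 93 - 75 = 18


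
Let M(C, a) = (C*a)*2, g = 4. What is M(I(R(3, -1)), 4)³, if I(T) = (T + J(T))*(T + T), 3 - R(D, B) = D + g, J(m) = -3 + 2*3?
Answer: 262144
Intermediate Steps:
J(m) = 3 (J(m) = -3 + 6 = 3)
R(D, B) = -1 - D (R(D, B) = 3 - (D + 4) = 3 - (4 + D) = 3 + (-4 - D) = -1 - D)
I(T) = 2*T*(3 + T) (I(T) = (T + 3)*(T + T) = (3 + T)*(2*T) = 2*T*(3 + T))
M(C, a) = 2*C*a
M(I(R(3, -1)), 4)³ = (2*(2*(-1 - 1*3)*(3 + (-1 - 1*3)))*4)³ = (2*(2*(-1 - 3)*(3 + (-1 - 3)))*4)³ = (2*(2*(-4)*(3 - 4))*4)³ = (2*(2*(-4)*(-1))*4)³ = (2*8*4)³ = 64³ = 262144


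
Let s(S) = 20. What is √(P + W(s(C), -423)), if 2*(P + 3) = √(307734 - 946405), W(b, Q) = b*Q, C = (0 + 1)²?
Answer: √(-33852 + 2*I*√638671)/2 ≈ 2.1712 + 92.02*I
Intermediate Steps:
C = 1 (C = 1² = 1)
W(b, Q) = Q*b
P = -3 + I*√638671/2 (P = -3 + √(307734 - 946405)/2 = -3 + √(-638671)/2 = -3 + (I*√638671)/2 = -3 + I*√638671/2 ≈ -3.0 + 399.58*I)
√(P + W(s(C), -423)) = √((-3 + I*√638671/2) - 423*20) = √((-3 + I*√638671/2) - 8460) = √(-8463 + I*√638671/2)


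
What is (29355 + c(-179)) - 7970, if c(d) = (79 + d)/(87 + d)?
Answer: 491880/23 ≈ 21386.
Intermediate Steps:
c(d) = (79 + d)/(87 + d)
(29355 + c(-179)) - 7970 = (29355 + (79 - 179)/(87 - 179)) - 7970 = (29355 - 100/(-92)) - 7970 = (29355 - 1/92*(-100)) - 7970 = (29355 + 25/23) - 7970 = 675190/23 - 7970 = 491880/23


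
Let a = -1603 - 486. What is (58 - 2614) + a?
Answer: -4645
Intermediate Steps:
a = -2089
(58 - 2614) + a = (58 - 2614) - 2089 = -2556 - 2089 = -4645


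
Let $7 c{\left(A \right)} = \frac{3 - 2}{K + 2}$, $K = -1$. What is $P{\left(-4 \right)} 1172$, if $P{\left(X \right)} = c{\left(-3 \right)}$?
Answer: $\frac{1172}{7} \approx 167.43$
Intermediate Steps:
$c{\left(A \right)} = \frac{1}{7}$ ($c{\left(A \right)} = \frac{\left(3 - 2\right) \frac{1}{-1 + 2}}{7} = \frac{1 \cdot 1^{-1}}{7} = \frac{1 \cdot 1}{7} = \frac{1}{7} \cdot 1 = \frac{1}{7}$)
$P{\left(X \right)} = \frac{1}{7}$
$P{\left(-4 \right)} 1172 = \frac{1}{7} \cdot 1172 = \frac{1172}{7}$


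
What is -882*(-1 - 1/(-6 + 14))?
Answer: 3969/4 ≈ 992.25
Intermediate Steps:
-882*(-1 - 1/(-6 + 14)) = -882*(-1 - 1/8) = -882*(-9/8) = 3969/4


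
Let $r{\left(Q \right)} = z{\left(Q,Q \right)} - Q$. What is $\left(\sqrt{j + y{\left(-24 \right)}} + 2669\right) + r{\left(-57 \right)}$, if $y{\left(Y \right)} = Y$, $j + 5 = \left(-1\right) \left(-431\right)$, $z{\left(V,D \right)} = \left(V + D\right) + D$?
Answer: $2555 + \sqrt{402} \approx 2575.1$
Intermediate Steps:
$z{\left(V,D \right)} = V + 2 D$ ($z{\left(V,D \right)} = \left(D + V\right) + D = V + 2 D$)
$j = 426$ ($j = -5 - -431 = -5 + 431 = 426$)
$r{\left(Q \right)} = 2 Q$ ($r{\left(Q \right)} = \left(Q + 2 Q\right) - Q = 3 Q - Q = 2 Q$)
$\left(\sqrt{j + y{\left(-24 \right)}} + 2669\right) + r{\left(-57 \right)} = \left(\sqrt{426 - 24} + 2669\right) + 2 \left(-57\right) = \left(\sqrt{402} + 2669\right) - 114 = \left(2669 + \sqrt{402}\right) - 114 = 2555 + \sqrt{402}$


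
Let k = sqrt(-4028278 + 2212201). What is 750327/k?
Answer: -250109*I*sqrt(1816077)/605359 ≈ -556.78*I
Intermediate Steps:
k = I*sqrt(1816077) (k = sqrt(-1816077) = I*sqrt(1816077) ≈ 1347.6*I)
750327/k = 750327/((I*sqrt(1816077))) = 750327*(-I*sqrt(1816077)/1816077) = -250109*I*sqrt(1816077)/605359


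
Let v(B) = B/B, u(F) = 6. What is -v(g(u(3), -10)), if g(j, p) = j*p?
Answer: -1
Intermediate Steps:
v(B) = 1
-v(g(u(3), -10)) = -1*1 = -1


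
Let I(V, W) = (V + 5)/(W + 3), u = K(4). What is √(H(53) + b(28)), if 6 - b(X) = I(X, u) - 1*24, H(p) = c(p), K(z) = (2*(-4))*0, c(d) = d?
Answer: 6*√2 ≈ 8.4853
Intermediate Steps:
K(z) = 0 (K(z) = -8*0 = 0)
u = 0
H(p) = p
I(V, W) = (5 + V)/(3 + W)
b(X) = 85/3 - X/3 (b(X) = 6 - ((5 + X)/(3 + 0) - 1*24) = 6 - ((5 + X)/3 - 24) = 6 - ((5/3 + X/3) - 24) = 6 - (-67/3 + X/3) = 6 + (67/3 - X/3) = 85/3 - X/3)
√(H(53) + b(28)) = √(53 + (85/3 - ⅓*28)) = √(53 + (85/3 - 28/3)) = √(53 + 19) = √72 = 6*√2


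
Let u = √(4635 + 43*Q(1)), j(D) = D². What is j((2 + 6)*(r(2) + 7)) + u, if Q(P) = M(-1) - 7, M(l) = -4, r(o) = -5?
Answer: 256 + √4162 ≈ 320.51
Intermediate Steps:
Q(P) = -11 (Q(P) = -4 - 7 = -11)
u = √4162 (u = √(4635 + 43*(-11)) = √(4635 - 473) = √4162 ≈ 64.514)
j((2 + 6)*(r(2) + 7)) + u = ((2 + 6)*(-5 + 7))² + √4162 = (8*2)² + √4162 = 16² + √4162 = 256 + √4162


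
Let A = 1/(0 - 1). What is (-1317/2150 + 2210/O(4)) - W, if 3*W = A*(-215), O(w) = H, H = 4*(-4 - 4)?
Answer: -7293233/51600 ≈ -141.34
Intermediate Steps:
H = -32 (H = 4*(-8) = -32)
O(w) = -32
A = -1 (A = 1/(-1) = -1)
W = 215/3 (W = (-1*(-215))/3 = (1/3)*215 = 215/3 ≈ 71.667)
(-1317/2150 + 2210/O(4)) - W = (-1317/2150 + 2210/(-32)) - 1*215/3 = (-1317*1/2150 + 2210*(-1/32)) - 215/3 = (-1317/2150 - 1105/16) - 215/3 = -1198411/17200 - 215/3 = -7293233/51600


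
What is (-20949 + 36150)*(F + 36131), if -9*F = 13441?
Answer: 526525482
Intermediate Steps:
F = -13441/9 (F = -⅑*13441 = -13441/9 ≈ -1493.4)
(-20949 + 36150)*(F + 36131) = (-20949 + 36150)*(-13441/9 + 36131) = 15201*(311738/9) = 526525482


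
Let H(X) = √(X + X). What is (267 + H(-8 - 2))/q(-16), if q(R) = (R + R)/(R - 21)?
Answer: 9879/32 + 37*I*√5/16 ≈ 308.72 + 5.1709*I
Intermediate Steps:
H(X) = √2*√X (H(X) = √(2*X) = √2*√X)
q(R) = 2*R/(-21 + R) (q(R) = (2*R)/(-21 + R) = 2*R/(-21 + R))
(267 + H(-8 - 2))/q(-16) = (267 + √2*√(-8 - 2))/((2*(-16)/(-21 - 16))) = (267 + √2*√(-10))/((2*(-16)/(-37))) = (267 + √2*(I*√10))/((2*(-16)*(-1/37))) = (267 + 2*I*√5)/(32/37) = (267 + 2*I*√5)*(37/32) = 9879/32 + 37*I*√5/16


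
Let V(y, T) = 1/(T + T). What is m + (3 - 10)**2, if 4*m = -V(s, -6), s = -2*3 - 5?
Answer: 2353/48 ≈ 49.021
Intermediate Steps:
s = -11 (s = -6 - 5 = -11)
V(y, T) = 1/(2*T)
m = 1/48 (m = (-1/(2*(-6)))/4 = (-(-1)/(2*6))/4 = (-1*(-1/12))/4 = (1/4)*(1/12) = 1/48 ≈ 0.020833)
m + (3 - 10)**2 = 1/48 + (3 - 10)**2 = 1/48 + (-7)**2 = 1/48 + 49 = 2353/48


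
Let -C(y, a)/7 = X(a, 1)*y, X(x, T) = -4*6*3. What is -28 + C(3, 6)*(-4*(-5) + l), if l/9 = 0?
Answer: 30212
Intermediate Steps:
l = 0 (l = 9*0 = 0)
X(x, T) = -72 (X(x, T) = -24*3 = -72)
C(y, a) = 504*y (C(y, a) = -(-504)*y = 504*y)
-28 + C(3, 6)*(-4*(-5) + l) = -28 + (504*3)*(-4*(-5) + 0) = -28 + 1512*(20 + 0) = -28 + 1512*20 = -28 + 30240 = 30212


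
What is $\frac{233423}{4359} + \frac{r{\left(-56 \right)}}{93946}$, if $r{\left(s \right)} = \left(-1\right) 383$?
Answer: $\frac{21927487661}{409510614} \approx 53.546$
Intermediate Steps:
$r{\left(s \right)} = -383$
$\frac{233423}{4359} + \frac{r{\left(-56 \right)}}{93946} = \frac{233423}{4359} - \frac{383}{93946} = \frac{21927487661}{409510614}$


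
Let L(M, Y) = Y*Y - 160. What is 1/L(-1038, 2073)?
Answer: 1/4297169 ≈ 2.3271e-7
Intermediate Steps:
L(M, Y) = -160 + Y² (L(M, Y) = Y² - 160 = -160 + Y²)
1/L(-1038, 2073) = 1/(-160 + 2073²) = 1/(-160 + 4297329) = 1/4297169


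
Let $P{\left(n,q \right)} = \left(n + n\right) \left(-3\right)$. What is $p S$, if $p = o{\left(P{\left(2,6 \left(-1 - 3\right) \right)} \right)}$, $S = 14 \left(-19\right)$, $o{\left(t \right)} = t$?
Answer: $3192$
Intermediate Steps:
$P{\left(n,q \right)} = - 6 n$ ($P{\left(n,q \right)} = 2 n \left(-3\right) = - 6 n$)
$S = -266$
$p = -12$ ($p = \left(-6\right) 2 = -12$)
$p S = \left(-12\right) \left(-266\right) = 3192$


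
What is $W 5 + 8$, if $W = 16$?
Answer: $88$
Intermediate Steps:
$W 5 + 8 = 16 \cdot 5 + 8 = 80 + 8 = 88$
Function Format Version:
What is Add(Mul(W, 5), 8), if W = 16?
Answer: 88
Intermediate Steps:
Add(Mul(W, 5), 8) = Add(Mul(16, 5), 8) = Add(80, 8) = 88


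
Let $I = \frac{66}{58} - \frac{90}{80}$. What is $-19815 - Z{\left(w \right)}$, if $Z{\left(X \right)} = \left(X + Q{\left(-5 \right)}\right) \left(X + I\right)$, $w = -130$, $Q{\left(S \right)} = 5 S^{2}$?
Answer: $- \frac{4747865}{232} \approx -20465.0$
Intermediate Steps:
$I = \frac{3}{232}$ ($I = 66 \cdot \frac{1}{58} - \frac{9}{8} = \frac{33}{29} - \frac{9}{8} = \frac{3}{232} \approx 0.012931$)
$Z{\left(X \right)} = \left(125 + X\right) \left(\frac{3}{232} + X\right)$ ($Z{\left(X \right)} = \left(X + 5 \left(-5\right)^{2}\right) \left(X + \frac{3}{232}\right) = \left(X + 5 \cdot 25\right) \left(\frac{3}{232} + X\right) = \left(X + 125\right) \left(\frac{3}{232} + X\right) = \left(125 + X\right) \left(\frac{3}{232} + X\right)$)
$-19815 - Z{\left(w \right)} = -19815 - \left(\frac{375}{232} + \left(-130\right)^{2} + \frac{29003}{232} \left(-130\right)\right) = -19815 - \left(\frac{375}{232} + 16900 - \frac{1885195}{116}\right) = -19815 - \frac{150785}{232} = - \frac{4747865}{232}$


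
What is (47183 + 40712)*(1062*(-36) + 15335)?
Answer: -2012531815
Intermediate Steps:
(47183 + 40712)*(1062*(-36) + 15335) = 87895*(-38232 + 15335) = 87895*(-22897) = -2012531815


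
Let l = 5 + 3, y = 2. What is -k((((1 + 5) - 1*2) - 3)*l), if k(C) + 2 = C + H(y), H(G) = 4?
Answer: -10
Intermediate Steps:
l = 8
k(C) = 2 + C (k(C) = -2 + (C + 4) = -2 + (4 + C) = 2 + C)
-k((((1 + 5) - 1*2) - 3)*l) = -(2 + (((1 + 5) - 1*2) - 3)*8) = -(2 + ((6 - 2) - 3)*8) = -(2 + (4 - 3)*8) = -(2 + 1*8) = -(2 + 8) = -1*10 = -10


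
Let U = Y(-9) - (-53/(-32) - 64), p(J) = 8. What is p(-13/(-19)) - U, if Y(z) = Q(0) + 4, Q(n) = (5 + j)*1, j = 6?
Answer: -2219/32 ≈ -69.344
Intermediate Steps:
Q(n) = 11 (Q(n) = (5 + 6)*1 = 11*1 = 11)
Y(z) = 15 (Y(z) = 11 + 4 = 15)
U = 2475/32 (U = 15 - (-53/(-32) - 64) = 15 - (-53*(-1/32) - 64) = 15 - (53/32 - 64) = 15 - 1*(-1995/32) = 15 + 1995/32 = 2475/32 ≈ 77.344)
p(-13/(-19)) - U = 8 - 1*2475/32 = 8 - 2475/32 = -2219/32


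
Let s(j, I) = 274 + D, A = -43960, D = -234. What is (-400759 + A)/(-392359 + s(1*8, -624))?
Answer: 444719/392319 ≈ 1.1336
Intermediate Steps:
s(j, I) = 40 (s(j, I) = 274 - 234 = 40)
(-400759 + A)/(-392359 + s(1*8, -624)) = (-400759 - 43960)/(-392359 + 40) = -444719/(-392319) = -444719*(-1/392319) = 444719/392319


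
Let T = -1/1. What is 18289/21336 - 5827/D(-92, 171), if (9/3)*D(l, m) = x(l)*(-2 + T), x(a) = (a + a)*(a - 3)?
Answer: 27751037/23309580 ≈ 1.1905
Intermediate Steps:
x(a) = 2*a*(-3 + a) (x(a) = (2*a)*(-3 + a) = 2*a*(-3 + a))
T = -1 (T = -1*1 = -1)
D(l, m) = -2*l*(-3 + l) (D(l, m) = ((2*l*(-3 + l))*(-2 - 1))/3 = ((2*l*(-3 + l))*(-3))/3 = (-6*l*(-3 + l))/3 = -2*l*(-3 + l))
18289/21336 - 5827/D(-92, 171) = 18289/21336 - 5827*(-1/(184*(3 - 1*(-92)))) = 18289*(1/21336) - 5827*(-1/(184*(3 + 92))) = 18289/21336 - 5827/(2*(-92)*95) = 18289/21336 - 5827/(-17480) = 18289/21336 - 5827*(-1/17480) = 18289/21336 + 5827/17480 = 27751037/23309580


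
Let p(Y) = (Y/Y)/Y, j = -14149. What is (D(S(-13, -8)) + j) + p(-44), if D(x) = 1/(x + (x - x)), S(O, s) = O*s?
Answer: -16186471/1144 ≈ -14149.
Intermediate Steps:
p(Y) = 1/Y
D(x) = 1/x (D(x) = 1/(x + 0) = 1/x)
(D(S(-13, -8)) + j) + p(-44) = (1/(-13*(-8)) - 14149) + 1/(-44) = (1/104 - 14149) - 1/44 = -1471495/104 - 1/44 = -16186471/1144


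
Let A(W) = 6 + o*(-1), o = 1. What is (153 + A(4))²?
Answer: 24964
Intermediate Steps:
A(W) = 5 (A(W) = 6 + 1*(-1) = 6 - 1 = 5)
(153 + A(4))² = (153 + 5)² = 158² = 24964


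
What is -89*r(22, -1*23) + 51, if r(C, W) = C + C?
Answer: -3865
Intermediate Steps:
r(C, W) = 2*C
-89*r(22, -1*23) + 51 = -178*22 + 51 = -89*44 + 51 = -3916 + 51 = -3865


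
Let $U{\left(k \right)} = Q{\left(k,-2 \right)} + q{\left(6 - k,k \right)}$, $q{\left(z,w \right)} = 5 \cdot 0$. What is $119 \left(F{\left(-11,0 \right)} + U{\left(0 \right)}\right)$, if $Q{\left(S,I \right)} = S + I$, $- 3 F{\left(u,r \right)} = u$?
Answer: $\frac{595}{3} \approx 198.33$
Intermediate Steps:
$F{\left(u,r \right)} = - \frac{u}{3}$
$q{\left(z,w \right)} = 0$
$Q{\left(S,I \right)} = I + S$
$U{\left(k \right)} = -2 + k$ ($U{\left(k \right)} = \left(-2 + k\right) + 0 = -2 + k$)
$119 \left(F{\left(-11,0 \right)} + U{\left(0 \right)}\right) = 119 \left(\left(- \frac{1}{3}\right) \left(-11\right) + \left(-2 + 0\right)\right) = 119 \left(\frac{11}{3} - 2\right) = 119 \cdot \frac{5}{3} = \frac{595}{3}$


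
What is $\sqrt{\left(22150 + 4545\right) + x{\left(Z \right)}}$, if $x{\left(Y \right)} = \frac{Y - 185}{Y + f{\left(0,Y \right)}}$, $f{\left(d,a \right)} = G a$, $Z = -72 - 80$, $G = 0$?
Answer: $\frac{11 \sqrt{1274406}}{76} \approx 163.39$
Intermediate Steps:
$Z = -152$ ($Z = -72 - 80 = -152$)
$f{\left(d,a \right)} = 0$ ($f{\left(d,a \right)} = 0 a = 0$)
$x{\left(Y \right)} = \frac{-185 + Y}{Y}$ ($x{\left(Y \right)} = \frac{Y - 185}{Y + 0} = \frac{-185 + Y}{Y}$)
$\sqrt{\left(22150 + 4545\right) + x{\left(Z \right)}} = \sqrt{\left(22150 + 4545\right) + \frac{-185 - 152}{-152}} = \sqrt{26695 - - \frac{337}{152}} = \sqrt{26695 + \frac{337}{152}} = \sqrt{\frac{4057977}{152}} = \frac{11 \sqrt{1274406}}{76}$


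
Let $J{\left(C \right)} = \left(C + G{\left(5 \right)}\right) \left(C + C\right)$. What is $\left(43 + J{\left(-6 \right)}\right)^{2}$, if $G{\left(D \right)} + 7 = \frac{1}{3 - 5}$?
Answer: $42025$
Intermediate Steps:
$G{\left(D \right)} = - \frac{15}{2}$ ($G{\left(D \right)} = -7 + \frac{1}{3 - 5} = -7 + \frac{1}{-2} = -7 - \frac{1}{2} = - \frac{15}{2}$)
$J{\left(C \right)} = 2 C \left(- \frac{15}{2} + C\right)$ ($J{\left(C \right)} = \left(C - \frac{15}{2}\right) \left(C + C\right) = \left(- \frac{15}{2} + C\right) 2 C = 2 C \left(- \frac{15}{2} + C\right)$)
$\left(43 + J{\left(-6 \right)}\right)^{2} = \left(43 - 6 \left(-15 + 2 \left(-6\right)\right)\right)^{2} = \left(43 - 6 \left(-15 - 12\right)\right)^{2} = \left(43 - -162\right)^{2} = \left(43 + 162\right)^{2} = 205^{2} = 42025$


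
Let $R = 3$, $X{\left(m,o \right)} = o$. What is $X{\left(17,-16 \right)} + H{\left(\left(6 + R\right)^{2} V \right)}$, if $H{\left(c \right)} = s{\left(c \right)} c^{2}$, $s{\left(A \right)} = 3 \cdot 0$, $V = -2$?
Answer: $-16$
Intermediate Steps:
$s{\left(A \right)} = 0$
$H{\left(c \right)} = 0$ ($H{\left(c \right)} = 0 c^{2} = 0$)
$X{\left(17,-16 \right)} + H{\left(\left(6 + R\right)^{2} V \right)} = -16 + 0 = -16$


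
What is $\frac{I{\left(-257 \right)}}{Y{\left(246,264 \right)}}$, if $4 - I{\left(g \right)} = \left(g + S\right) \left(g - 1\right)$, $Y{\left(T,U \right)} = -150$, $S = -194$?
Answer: $\frac{58177}{75} \approx 775.69$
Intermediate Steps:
$I{\left(g \right)} = 4 - \left(-1 + g\right) \left(-194 + g\right)$ ($I{\left(g \right)} = 4 - \left(g - 194\right) \left(g - 1\right) = 4 - \left(-194 + g\right) \left(-1 + g\right) = 4 - \left(-1 + g\right) \left(-194 + g\right)$)
$\frac{I{\left(-257 \right)}}{Y{\left(246,264 \right)}} = \frac{-190 - \left(-257\right)^{2} + 195 \left(-257\right)}{-150} = \left(-190 - 66049 - 50115\right) \left(- \frac{1}{150}\right) = \left(-116354\right) \left(- \frac{1}{150}\right) = \frac{58177}{75}$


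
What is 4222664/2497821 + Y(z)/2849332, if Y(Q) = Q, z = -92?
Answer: 130777628923/77360014191 ≈ 1.6905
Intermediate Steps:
4222664/2497821 + Y(z)/2849332 = 4222664/2497821 - 92/2849332 = 4222664*(1/2497821) - 92*1/2849332 = 4222664/2497821 - 1/30971 = 130777628923/77360014191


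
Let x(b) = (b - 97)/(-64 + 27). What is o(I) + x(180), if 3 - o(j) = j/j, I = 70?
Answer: -9/37 ≈ -0.24324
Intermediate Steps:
o(j) = 2 (o(j) = 3 - j/j = 3 - 1*1 = 3 - 1 = 2)
x(b) = 97/37 - b/37 (x(b) = (-97 + b)/(-37) = (-97 + b)*(-1/37) = 97/37 - b/37)
o(I) + x(180) = 2 + (97/37 - 1/37*180) = 2 + (97/37 - 180/37) = 2 - 83/37 = -9/37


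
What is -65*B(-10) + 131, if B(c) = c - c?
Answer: 131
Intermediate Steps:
B(c) = 0
-65*B(-10) + 131 = -65*0 + 131 = 0 + 131 = 131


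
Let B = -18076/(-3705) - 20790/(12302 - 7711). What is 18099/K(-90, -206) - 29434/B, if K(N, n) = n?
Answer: -51622139795127/613876498 ≈ -84092.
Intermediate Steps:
B = 5959966/17009655 (B = -18076*(-1/3705) - 20790/4591 = 18076/3705 - 20790*1/4591 = 18076/3705 - 20790/4591 = 5959966/17009655 ≈ 0.35039)
18099/K(-90, -206) - 29434/B = 18099/(-206) - 29434/5959966/17009655 = 18099*(-1/206) - 29434*17009655/5959966 = -18099/206 - 250331092635/2979983 = -51622139795127/613876498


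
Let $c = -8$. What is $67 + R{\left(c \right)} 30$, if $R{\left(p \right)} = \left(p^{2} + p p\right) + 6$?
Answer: $4087$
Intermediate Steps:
$R{\left(p \right)} = 6 + 2 p^{2}$ ($R{\left(p \right)} = \left(p^{2} + p^{2}\right) + 6 = 2 p^{2} + 6 = 6 + 2 p^{2}$)
$67 + R{\left(c \right)} 30 = 67 + \left(6 + 2 \left(-8\right)^{2}\right) 30 = 67 + \left(6 + 2 \cdot 64\right) 30 = 67 + \left(6 + 128\right) 30 = 67 + 134 \cdot 30 = 67 + 4020 = 4087$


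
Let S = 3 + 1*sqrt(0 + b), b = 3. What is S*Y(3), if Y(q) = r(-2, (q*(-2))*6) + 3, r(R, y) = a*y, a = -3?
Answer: 333 + 111*sqrt(3) ≈ 525.26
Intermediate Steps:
r(R, y) = -3*y
Y(q) = 3 + 36*q (Y(q) = -3*q*(-2)*6 + 3 = -3*(-2*q)*6 + 3 = -(-36)*q + 3 = 36*q + 3 = 3 + 36*q)
S = 3 + sqrt(3) (S = 3 + 1*sqrt(0 + 3) = 3 + 1*sqrt(3) = 3 + sqrt(3) ≈ 4.7320)
S*Y(3) = (3 + sqrt(3))*(3 + 36*3) = (3 + sqrt(3))*(3 + 108) = (3 + sqrt(3))*111 = 333 + 111*sqrt(3)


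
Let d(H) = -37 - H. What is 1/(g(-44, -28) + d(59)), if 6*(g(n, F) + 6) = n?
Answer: -3/328 ≈ -0.0091463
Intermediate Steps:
g(n, F) = -6 + n/6
1/(g(-44, -28) + d(59)) = 1/((-6 + (1/6)*(-44)) + (-37 - 1*59)) = 1/((-6 - 22/3) + (-37 - 59)) = 1/(-40/3 - 96) = 1/(-328/3) = -3/328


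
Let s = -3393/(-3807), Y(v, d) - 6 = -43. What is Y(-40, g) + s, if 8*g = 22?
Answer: -15274/423 ≈ -36.109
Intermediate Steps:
g = 11/4 (g = (⅛)*22 = 11/4 ≈ 2.7500)
Y(v, d) = -37 (Y(v, d) = 6 - 43 = -37)
s = 377/423 (s = -3393*(-1/3807) = 377/423 ≈ 0.89125)
Y(-40, g) + s = -37 + 377/423 = -15274/423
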